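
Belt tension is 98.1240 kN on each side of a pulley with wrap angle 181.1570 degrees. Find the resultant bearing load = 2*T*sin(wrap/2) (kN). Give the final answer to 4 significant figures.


F = 2 * 98.1240 * sin(181.1570/2 deg)
F = 196.2 kN


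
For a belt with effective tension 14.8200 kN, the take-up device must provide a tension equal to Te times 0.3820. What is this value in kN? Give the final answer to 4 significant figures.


T_tu = 14.8200 * 0.3820
T_tu = 5.661 kN


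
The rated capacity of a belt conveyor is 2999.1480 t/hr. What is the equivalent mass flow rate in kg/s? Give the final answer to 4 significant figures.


m_dot = 2999.1480 * 1000 / 3600
m_dot = 833.1 kg/s


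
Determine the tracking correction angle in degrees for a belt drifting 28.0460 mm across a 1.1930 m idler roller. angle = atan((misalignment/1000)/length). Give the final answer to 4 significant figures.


misalign_m = 28.0460 / 1000 = 0.028046 m
angle = atan(0.028046 / 1.1930)
angle = 1.347 deg


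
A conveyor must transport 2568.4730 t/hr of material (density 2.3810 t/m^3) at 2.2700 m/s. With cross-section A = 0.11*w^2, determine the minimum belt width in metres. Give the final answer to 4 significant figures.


A_req = 2568.4730 / (2.2700 * 2.3810 * 3600) = 0.132004 m^2
w = sqrt(0.132004 / 0.11)
w = 1.095 m


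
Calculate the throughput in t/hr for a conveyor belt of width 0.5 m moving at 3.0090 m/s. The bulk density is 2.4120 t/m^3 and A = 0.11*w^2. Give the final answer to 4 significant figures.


A = 0.11 * 0.5^2 = 0.0275 m^2
C = 0.0275 * 3.0090 * 2.4120 * 3600
C = 718.5 t/hr


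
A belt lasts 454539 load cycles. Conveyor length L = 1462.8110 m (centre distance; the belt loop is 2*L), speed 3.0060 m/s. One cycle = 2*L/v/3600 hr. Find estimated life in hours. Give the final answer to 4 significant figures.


cycle_time = 2 * 1462.8110 / 3.0060 / 3600 = 0.27035 hr
life = 454539 * 0.27035 = 122900 hours


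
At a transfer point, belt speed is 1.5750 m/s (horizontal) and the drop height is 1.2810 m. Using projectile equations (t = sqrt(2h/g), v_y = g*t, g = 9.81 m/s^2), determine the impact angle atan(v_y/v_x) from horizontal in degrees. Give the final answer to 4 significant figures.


t = sqrt(2*1.2810/9.81) = 0.51104 s
v_y = 9.81 * 0.51104 = 5.0133 m/s
angle = atan(5.0133 / 1.5750) = 72.56 deg


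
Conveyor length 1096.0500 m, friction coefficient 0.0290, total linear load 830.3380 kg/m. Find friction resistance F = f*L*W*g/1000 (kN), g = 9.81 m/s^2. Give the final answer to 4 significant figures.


F = 0.0290 * 1096.0500 * 830.3380 * 9.81 / 1000
F = 258.9 kN


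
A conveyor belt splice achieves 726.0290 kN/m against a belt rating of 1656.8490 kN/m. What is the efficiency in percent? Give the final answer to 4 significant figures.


Eff = 726.0290 / 1656.8490 * 100
Eff = 43.82 %


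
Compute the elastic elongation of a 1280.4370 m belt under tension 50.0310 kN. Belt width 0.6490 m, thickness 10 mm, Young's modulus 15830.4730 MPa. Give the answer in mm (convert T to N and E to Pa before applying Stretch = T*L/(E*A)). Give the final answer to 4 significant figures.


A = 0.6490 * 0.01 = 0.00649 m^2
Stretch = 50.0310*1000 * 1280.4370 / (15830.4730e6 * 0.00649) * 1000
Stretch = 623.5 mm


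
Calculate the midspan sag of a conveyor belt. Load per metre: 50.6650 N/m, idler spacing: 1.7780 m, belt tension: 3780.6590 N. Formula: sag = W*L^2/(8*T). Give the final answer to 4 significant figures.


sag = 50.6650 * 1.7780^2 / (8 * 3780.6590)
sag = 0.005296 m


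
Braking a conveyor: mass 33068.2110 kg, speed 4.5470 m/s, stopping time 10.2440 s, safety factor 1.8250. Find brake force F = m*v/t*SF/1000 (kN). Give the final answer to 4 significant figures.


F = 33068.2110 * 4.5470 / 10.2440 * 1.8250 / 1000
F = 26.79 kN


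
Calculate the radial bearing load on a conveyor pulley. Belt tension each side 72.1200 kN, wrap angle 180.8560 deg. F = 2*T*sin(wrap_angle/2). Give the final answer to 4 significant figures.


F = 2 * 72.1200 * sin(180.8560/2 deg)
F = 144.2 kN


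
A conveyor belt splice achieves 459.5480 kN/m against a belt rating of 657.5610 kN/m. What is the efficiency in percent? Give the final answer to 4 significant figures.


Eff = 459.5480 / 657.5610 * 100
Eff = 69.89 %


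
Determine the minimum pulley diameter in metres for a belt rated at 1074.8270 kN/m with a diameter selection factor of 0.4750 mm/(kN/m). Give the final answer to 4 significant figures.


D = 1074.8270 * 0.4750 / 1000
D = 0.5105 m


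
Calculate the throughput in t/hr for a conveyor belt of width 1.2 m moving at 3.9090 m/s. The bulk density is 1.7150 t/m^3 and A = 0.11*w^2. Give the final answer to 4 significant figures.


A = 0.11 * 1.2^2 = 0.1584 m^2
C = 0.1584 * 3.9090 * 1.7150 * 3600
C = 3823 t/hr


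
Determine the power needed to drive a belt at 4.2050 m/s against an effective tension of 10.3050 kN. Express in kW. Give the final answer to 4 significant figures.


P = Te * v = 10.3050 * 4.2050
P = 43.33 kW


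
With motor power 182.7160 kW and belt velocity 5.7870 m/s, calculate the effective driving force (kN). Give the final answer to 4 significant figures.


Te = P / v = 182.7160 / 5.7870
Te = 31.57 kN


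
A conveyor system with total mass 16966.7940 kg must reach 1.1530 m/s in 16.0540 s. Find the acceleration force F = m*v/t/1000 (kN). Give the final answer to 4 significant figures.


F = 16966.7940 * 1.1530 / 16.0540 / 1000
F = 1.219 kN


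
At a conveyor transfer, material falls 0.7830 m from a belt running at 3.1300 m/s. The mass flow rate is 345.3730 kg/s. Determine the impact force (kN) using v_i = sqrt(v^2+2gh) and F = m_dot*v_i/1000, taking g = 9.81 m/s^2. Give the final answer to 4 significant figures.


v_i = sqrt(3.1300^2 + 2*9.81*0.7830) = 5.01591 m/s
F = 345.3730 * 5.01591 / 1000
F = 1.732 kN


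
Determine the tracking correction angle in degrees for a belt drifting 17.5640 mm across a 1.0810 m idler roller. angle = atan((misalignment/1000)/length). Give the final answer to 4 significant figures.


misalign_m = 17.5640 / 1000 = 0.017564 m
angle = atan(0.017564 / 1.0810)
angle = 0.9309 deg


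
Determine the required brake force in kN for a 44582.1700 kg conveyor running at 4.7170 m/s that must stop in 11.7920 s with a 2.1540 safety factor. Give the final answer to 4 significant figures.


F = 44582.1700 * 4.7170 / 11.7920 * 2.1540 / 1000
F = 38.41 kN


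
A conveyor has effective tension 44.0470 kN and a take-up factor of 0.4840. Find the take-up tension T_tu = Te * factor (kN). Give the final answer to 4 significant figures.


T_tu = 44.0470 * 0.4840
T_tu = 21.32 kN


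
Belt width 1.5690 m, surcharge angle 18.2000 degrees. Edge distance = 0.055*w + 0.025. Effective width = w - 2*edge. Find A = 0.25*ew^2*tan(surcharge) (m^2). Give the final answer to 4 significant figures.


edge = 0.055*1.5690 + 0.025 = 0.111295 m
ew = 1.5690 - 2*0.111295 = 1.34641 m
A = 0.25 * 1.34641^2 * tan(18.2000 deg)
A = 0.1490 m^2


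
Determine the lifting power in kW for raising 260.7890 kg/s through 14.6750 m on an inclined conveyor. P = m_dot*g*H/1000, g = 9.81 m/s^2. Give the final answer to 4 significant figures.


P = 260.7890 * 9.81 * 14.6750 / 1000
P = 37.54 kW


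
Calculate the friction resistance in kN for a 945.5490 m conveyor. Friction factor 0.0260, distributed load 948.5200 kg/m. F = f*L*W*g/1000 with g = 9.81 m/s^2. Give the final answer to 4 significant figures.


F = 0.0260 * 945.5490 * 948.5200 * 9.81 / 1000
F = 228.8 kN


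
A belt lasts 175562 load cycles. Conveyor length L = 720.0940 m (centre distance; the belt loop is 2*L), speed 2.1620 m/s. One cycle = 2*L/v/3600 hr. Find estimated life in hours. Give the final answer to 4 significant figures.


cycle_time = 2 * 720.0940 / 2.1620 / 3600 = 0.185038 hr
life = 175562 * 0.185038 = 32490 hours


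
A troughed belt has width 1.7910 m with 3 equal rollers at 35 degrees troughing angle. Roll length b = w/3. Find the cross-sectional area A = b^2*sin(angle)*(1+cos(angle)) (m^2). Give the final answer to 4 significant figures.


b = 1.7910/3 = 0.597 m
A = 0.597^2 * sin(35 deg) * (1 + cos(35 deg))
A = 0.3719 m^2


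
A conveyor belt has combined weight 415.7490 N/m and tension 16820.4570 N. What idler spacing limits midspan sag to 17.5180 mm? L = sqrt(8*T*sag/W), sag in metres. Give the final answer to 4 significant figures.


sag = 17.5180/1000 = 0.017518 m
L = sqrt(8 * 16820.4570 * 0.017518 / 415.7490)
L = 2.381 m


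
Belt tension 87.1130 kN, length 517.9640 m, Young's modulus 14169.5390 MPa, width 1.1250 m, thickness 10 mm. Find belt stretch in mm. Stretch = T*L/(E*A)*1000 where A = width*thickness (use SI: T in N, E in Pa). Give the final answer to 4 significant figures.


A = 1.1250 * 0.01 = 0.01125 m^2
Stretch = 87.1130*1000 * 517.9640 / (14169.5390e6 * 0.01125) * 1000
Stretch = 283.1 mm


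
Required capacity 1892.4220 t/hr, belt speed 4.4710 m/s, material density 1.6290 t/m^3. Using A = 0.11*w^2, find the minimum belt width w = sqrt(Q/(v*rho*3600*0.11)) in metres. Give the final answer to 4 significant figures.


A_req = 1892.4220 / (4.4710 * 1.6290 * 3600) = 0.0721755 m^2
w = sqrt(0.0721755 / 0.11)
w = 0.8100 m


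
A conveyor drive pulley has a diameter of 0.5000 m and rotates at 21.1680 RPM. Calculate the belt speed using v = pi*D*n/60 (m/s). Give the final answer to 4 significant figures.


v = pi * 0.5000 * 21.1680 / 60
v = 0.5542 m/s


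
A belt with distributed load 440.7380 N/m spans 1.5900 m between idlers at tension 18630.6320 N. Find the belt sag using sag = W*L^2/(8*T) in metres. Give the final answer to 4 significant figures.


sag = 440.7380 * 1.5900^2 / (8 * 18630.6320)
sag = 0.007476 m


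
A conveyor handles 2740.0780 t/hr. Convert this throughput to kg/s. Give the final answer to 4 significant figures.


m_dot = 2740.0780 * 1000 / 3600
m_dot = 761.1 kg/s


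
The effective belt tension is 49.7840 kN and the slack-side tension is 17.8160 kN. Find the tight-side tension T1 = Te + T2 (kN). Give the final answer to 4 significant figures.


T1 = Te + T2 = 49.7840 + 17.8160
T1 = 67.60 kN


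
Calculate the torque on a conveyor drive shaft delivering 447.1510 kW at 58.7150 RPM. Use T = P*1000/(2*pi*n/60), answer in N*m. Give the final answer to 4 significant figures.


omega = 2*pi*58.7150/60 = 6.14862 rad/s
T = 447.1510*1000 / 6.14862
T = 72720 N*m


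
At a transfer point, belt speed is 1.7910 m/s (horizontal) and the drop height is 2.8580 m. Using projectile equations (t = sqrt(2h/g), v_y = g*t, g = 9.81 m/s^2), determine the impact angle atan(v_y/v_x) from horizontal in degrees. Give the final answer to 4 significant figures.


t = sqrt(2*2.8580/9.81) = 0.763329 s
v_y = 9.81 * 0.763329 = 7.48826 m/s
angle = atan(7.48826 / 1.7910) = 76.55 deg


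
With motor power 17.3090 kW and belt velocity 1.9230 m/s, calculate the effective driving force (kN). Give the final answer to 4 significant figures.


Te = P / v = 17.3090 / 1.9230
Te = 9.001 kN


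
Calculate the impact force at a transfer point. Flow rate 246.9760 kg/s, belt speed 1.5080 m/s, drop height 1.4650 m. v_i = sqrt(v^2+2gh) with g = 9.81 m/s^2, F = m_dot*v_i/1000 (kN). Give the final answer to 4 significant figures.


v_i = sqrt(1.5080^2 + 2*9.81*1.4650) = 5.56932 m/s
F = 246.9760 * 5.56932 / 1000
F = 1.375 kN


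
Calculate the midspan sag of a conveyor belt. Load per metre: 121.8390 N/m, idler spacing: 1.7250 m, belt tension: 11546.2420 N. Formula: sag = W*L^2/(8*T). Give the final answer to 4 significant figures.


sag = 121.8390 * 1.7250^2 / (8 * 11546.2420)
sag = 0.003925 m


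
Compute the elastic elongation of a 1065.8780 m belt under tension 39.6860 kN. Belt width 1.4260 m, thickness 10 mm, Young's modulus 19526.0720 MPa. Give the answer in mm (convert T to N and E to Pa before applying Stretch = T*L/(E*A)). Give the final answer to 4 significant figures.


A = 1.4260 * 0.01 = 0.01426 m^2
Stretch = 39.6860*1000 * 1065.8780 / (19526.0720e6 * 0.01426) * 1000
Stretch = 151.9 mm


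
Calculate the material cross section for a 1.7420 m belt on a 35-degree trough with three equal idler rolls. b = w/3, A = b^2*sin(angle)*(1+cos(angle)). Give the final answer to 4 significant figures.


b = 1.7420/3 = 0.580667 m
A = 0.580667^2 * sin(35 deg) * (1 + cos(35 deg))
A = 0.3518 m^2


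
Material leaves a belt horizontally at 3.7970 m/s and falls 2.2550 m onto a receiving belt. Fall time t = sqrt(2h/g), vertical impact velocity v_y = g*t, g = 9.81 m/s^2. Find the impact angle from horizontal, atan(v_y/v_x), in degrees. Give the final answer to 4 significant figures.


t = sqrt(2*2.2550/9.81) = 0.678038 s
v_y = 9.81 * 0.678038 = 6.65155 m/s
angle = atan(6.65155 / 3.7970) = 60.28 deg


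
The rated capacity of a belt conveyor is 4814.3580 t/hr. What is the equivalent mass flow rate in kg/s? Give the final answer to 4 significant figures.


m_dot = 4814.3580 * 1000 / 3600
m_dot = 1337 kg/s


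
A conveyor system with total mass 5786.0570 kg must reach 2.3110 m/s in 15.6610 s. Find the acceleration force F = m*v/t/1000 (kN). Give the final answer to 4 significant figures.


F = 5786.0570 * 2.3110 / 15.6610 / 1000
F = 0.8538 kN


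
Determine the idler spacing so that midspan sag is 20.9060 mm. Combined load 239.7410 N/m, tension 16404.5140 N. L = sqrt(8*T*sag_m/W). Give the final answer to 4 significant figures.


sag = 20.9060/1000 = 0.020906 m
L = sqrt(8 * 16404.5140 * 0.020906 / 239.7410)
L = 3.383 m


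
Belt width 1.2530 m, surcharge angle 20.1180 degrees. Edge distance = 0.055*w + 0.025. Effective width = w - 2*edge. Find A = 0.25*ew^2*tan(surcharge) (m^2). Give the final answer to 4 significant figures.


edge = 0.055*1.2530 + 0.025 = 0.093915 m
ew = 1.2530 - 2*0.093915 = 1.06517 m
A = 0.25 * 1.06517^2 * tan(20.1180 deg)
A = 0.1039 m^2


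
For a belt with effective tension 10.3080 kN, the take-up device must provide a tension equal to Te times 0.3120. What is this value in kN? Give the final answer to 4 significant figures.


T_tu = 10.3080 * 0.3120
T_tu = 3.216 kN


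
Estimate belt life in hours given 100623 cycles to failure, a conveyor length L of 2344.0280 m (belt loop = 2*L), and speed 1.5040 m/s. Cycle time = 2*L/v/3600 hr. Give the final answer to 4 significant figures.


cycle_time = 2 * 2344.0280 / 1.5040 / 3600 = 0.86585 hr
life = 100623 * 0.86585 = 87120 hours


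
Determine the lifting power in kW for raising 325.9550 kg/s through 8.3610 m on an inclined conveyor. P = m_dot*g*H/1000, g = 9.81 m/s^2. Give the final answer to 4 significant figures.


P = 325.9550 * 9.81 * 8.3610 / 1000
P = 26.74 kW


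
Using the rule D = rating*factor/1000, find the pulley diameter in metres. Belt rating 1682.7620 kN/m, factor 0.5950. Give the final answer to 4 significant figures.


D = 1682.7620 * 0.5950 / 1000
D = 1.001 m


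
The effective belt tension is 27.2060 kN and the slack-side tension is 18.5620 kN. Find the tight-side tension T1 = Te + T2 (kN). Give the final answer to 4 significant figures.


T1 = Te + T2 = 27.2060 + 18.5620
T1 = 45.77 kN


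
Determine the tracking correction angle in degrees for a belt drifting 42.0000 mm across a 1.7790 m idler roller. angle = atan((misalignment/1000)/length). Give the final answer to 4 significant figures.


misalign_m = 42.0000 / 1000 = 0.042000 m
angle = atan(0.042000 / 1.7790)
angle = 1.352 deg


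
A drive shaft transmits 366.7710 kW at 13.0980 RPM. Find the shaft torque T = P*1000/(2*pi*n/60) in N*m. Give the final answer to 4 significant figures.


omega = 2*pi*13.0980/60 = 1.37162 rad/s
T = 366.7710*1000 / 1.37162
T = 267400 N*m


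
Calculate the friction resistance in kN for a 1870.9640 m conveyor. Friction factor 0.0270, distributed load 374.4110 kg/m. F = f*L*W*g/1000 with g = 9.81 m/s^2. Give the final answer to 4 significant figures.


F = 0.0270 * 1870.9640 * 374.4110 * 9.81 / 1000
F = 185.5 kN


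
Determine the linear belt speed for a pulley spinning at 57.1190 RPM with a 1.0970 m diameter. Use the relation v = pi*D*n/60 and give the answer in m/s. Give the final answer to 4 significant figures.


v = pi * 1.0970 * 57.1190 / 60
v = 3.281 m/s


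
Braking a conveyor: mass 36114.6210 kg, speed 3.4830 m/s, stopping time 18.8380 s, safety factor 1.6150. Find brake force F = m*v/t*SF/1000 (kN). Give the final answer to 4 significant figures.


F = 36114.6210 * 3.4830 / 18.8380 * 1.6150 / 1000
F = 10.78 kN


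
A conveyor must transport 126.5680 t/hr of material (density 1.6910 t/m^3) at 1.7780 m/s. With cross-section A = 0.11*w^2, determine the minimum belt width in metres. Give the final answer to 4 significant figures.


A_req = 126.5680 / (1.7780 * 1.6910 * 3600) = 0.0116935 m^2
w = sqrt(0.0116935 / 0.11)
w = 0.3260 m


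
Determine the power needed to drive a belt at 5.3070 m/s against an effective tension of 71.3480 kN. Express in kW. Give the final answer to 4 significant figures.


P = Te * v = 71.3480 * 5.3070
P = 378.6 kW


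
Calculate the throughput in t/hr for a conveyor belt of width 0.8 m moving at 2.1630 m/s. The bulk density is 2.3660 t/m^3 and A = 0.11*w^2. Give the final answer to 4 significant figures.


A = 0.11 * 0.8^2 = 0.0704 m^2
C = 0.0704 * 2.1630 * 2.3660 * 3600
C = 1297 t/hr


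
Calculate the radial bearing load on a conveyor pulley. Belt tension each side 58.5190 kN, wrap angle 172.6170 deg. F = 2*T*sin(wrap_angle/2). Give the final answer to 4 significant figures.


F = 2 * 58.5190 * sin(172.6170/2 deg)
F = 116.8 kN


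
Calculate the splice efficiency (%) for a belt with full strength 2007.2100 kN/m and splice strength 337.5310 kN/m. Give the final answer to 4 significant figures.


Eff = 337.5310 / 2007.2100 * 100
Eff = 16.82 %


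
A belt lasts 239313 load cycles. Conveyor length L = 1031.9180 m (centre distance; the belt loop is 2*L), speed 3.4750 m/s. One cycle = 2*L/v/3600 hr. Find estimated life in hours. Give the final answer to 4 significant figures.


cycle_time = 2 * 1031.9180 / 3.4750 / 3600 = 0.164975 hr
life = 239313 * 0.164975 = 39480 hours


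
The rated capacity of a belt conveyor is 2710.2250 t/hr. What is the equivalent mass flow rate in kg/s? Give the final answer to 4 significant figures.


m_dot = 2710.2250 * 1000 / 3600
m_dot = 752.8 kg/s


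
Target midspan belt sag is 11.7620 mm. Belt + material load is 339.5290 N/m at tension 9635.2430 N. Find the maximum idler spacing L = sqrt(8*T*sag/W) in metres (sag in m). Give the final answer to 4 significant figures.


sag = 11.7620/1000 = 0.011762 m
L = sqrt(8 * 9635.2430 * 0.011762 / 339.5290)
L = 1.634 m


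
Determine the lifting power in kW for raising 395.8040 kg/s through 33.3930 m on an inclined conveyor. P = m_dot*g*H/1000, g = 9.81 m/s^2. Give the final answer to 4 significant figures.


P = 395.8040 * 9.81 * 33.3930 / 1000
P = 129.7 kW


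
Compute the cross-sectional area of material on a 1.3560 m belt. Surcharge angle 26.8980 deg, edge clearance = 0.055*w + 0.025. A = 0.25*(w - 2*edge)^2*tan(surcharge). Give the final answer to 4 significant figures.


edge = 0.055*1.3560 + 0.025 = 0.09958 m
ew = 1.3560 - 2*0.09958 = 1.15684 m
A = 0.25 * 1.15684^2 * tan(26.8980 deg)
A = 0.1697 m^2


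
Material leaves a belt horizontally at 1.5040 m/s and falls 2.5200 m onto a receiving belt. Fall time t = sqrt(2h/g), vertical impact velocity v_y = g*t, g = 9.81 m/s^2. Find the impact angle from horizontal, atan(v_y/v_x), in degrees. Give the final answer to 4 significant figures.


t = sqrt(2*2.5200/9.81) = 0.716772 s
v_y = 9.81 * 0.716772 = 7.03153 m/s
angle = atan(7.03153 / 1.5040) = 77.93 deg


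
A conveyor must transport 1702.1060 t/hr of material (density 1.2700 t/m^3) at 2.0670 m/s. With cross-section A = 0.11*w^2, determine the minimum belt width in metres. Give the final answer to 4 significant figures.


A_req = 1702.1060 / (2.0670 * 1.2700 * 3600) = 0.180111 m^2
w = sqrt(0.180111 / 0.11)
w = 1.280 m


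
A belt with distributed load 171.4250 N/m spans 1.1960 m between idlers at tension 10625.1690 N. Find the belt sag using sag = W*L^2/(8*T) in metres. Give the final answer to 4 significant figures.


sag = 171.4250 * 1.1960^2 / (8 * 10625.1690)
sag = 0.002885 m


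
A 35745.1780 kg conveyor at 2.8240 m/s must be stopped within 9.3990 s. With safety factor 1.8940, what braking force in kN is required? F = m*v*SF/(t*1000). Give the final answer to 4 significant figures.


F = 35745.1780 * 2.8240 / 9.3990 * 1.8940 / 1000
F = 20.34 kN


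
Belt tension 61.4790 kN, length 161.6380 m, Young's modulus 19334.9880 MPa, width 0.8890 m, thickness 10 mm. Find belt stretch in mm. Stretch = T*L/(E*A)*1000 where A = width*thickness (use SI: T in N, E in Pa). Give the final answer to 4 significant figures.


A = 0.8890 * 0.01 = 0.00889 m^2
Stretch = 61.4790*1000 * 161.6380 / (19334.9880e6 * 0.00889) * 1000
Stretch = 57.81 mm


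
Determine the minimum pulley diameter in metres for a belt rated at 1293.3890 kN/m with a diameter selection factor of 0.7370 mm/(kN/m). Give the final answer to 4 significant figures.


D = 1293.3890 * 0.7370 / 1000
D = 0.9532 m


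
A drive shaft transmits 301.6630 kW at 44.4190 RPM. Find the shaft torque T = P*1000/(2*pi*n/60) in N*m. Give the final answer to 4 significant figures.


omega = 2*pi*44.4190/60 = 4.65155 rad/s
T = 301.6630*1000 / 4.65155
T = 64850 N*m


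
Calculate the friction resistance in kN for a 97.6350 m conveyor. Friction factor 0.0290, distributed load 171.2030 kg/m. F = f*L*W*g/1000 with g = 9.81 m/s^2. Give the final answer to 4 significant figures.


F = 0.0290 * 97.6350 * 171.2030 * 9.81 / 1000
F = 4.755 kN


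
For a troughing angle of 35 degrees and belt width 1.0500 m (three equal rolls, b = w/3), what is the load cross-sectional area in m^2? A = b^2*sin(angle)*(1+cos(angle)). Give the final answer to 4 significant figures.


b = 1.0500/3 = 0.35 m
A = 0.35^2 * sin(35 deg) * (1 + cos(35 deg))
A = 0.1278 m^2


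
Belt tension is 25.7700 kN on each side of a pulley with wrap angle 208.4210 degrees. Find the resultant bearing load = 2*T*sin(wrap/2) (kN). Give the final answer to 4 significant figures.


F = 2 * 25.7700 * sin(208.4210/2 deg)
F = 49.96 kN


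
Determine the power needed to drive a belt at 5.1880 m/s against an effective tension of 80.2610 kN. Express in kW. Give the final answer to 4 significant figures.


P = Te * v = 80.2610 * 5.1880
P = 416.4 kW


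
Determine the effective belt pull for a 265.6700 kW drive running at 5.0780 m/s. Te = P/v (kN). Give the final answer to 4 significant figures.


Te = P / v = 265.6700 / 5.0780
Te = 52.32 kN


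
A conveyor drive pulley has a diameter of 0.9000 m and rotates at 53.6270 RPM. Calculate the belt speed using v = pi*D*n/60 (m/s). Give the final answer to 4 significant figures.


v = pi * 0.9000 * 53.6270 / 60
v = 2.527 m/s


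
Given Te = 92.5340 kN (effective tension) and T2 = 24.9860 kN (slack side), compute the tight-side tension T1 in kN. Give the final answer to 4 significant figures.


T1 = Te + T2 = 92.5340 + 24.9860
T1 = 117.5 kN


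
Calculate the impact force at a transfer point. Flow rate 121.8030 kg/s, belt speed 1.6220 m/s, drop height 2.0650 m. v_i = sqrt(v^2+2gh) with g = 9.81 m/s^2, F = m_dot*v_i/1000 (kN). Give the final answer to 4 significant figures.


v_i = sqrt(1.6220^2 + 2*9.81*2.0650) = 6.56858 m/s
F = 121.8030 * 6.56858 / 1000
F = 0.8001 kN


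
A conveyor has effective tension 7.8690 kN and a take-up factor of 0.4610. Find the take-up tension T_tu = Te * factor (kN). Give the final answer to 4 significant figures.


T_tu = 7.8690 * 0.4610
T_tu = 3.628 kN


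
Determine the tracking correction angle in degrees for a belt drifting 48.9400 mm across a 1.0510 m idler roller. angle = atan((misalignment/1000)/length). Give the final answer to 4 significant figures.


misalign_m = 48.9400 / 1000 = 0.048940 m
angle = atan(0.048940 / 1.0510)
angle = 2.666 deg


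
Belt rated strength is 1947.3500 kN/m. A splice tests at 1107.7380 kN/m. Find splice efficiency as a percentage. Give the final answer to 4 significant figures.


Eff = 1107.7380 / 1947.3500 * 100
Eff = 56.88 %


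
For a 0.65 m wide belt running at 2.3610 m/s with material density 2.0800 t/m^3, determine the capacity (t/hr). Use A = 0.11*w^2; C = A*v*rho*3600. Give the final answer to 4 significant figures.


A = 0.11 * 0.65^2 = 0.046475 m^2
C = 0.046475 * 2.3610 * 2.0800 * 3600
C = 821.6 t/hr


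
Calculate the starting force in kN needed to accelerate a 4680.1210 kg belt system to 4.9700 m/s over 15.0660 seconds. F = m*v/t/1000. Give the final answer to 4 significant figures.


F = 4680.1210 * 4.9700 / 15.0660 / 1000
F = 1.544 kN


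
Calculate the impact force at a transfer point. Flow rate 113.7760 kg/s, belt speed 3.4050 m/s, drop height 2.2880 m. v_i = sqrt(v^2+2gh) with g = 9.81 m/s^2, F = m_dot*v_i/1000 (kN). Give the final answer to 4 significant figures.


v_i = sqrt(3.4050^2 + 2*9.81*2.2880) = 7.51562 m/s
F = 113.7760 * 7.51562 / 1000
F = 0.8551 kN


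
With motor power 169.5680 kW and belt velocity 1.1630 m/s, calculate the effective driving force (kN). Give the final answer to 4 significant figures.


Te = P / v = 169.5680 / 1.1630
Te = 145.8 kN


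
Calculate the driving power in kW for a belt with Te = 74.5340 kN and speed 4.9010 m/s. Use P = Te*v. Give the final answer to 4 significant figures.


P = Te * v = 74.5340 * 4.9010
P = 365.3 kW


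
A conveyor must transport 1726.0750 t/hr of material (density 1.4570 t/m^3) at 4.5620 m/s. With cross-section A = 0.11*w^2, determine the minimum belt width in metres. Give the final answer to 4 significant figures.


A_req = 1726.0750 / (4.5620 * 1.4570 * 3600) = 0.0721344 m^2
w = sqrt(0.0721344 / 0.11)
w = 0.8098 m


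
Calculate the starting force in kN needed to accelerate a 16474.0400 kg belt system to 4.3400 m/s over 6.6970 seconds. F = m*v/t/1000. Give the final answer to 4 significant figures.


F = 16474.0400 * 4.3400 / 6.6970 / 1000
F = 10.68 kN


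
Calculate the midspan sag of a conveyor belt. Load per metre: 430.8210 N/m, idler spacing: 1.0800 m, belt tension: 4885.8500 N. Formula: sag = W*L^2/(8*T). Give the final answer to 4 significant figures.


sag = 430.8210 * 1.0800^2 / (8 * 4885.8500)
sag = 0.01286 m


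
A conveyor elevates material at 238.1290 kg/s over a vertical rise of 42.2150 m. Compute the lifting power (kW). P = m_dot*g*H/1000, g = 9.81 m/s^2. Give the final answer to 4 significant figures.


P = 238.1290 * 9.81 * 42.2150 / 1000
P = 98.62 kW


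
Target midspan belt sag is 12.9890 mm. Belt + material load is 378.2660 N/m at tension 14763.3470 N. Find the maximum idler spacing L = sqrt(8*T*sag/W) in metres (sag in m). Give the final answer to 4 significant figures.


sag = 12.9890/1000 = 0.012989 m
L = sqrt(8 * 14763.3470 * 0.012989 / 378.2660)
L = 2.014 m


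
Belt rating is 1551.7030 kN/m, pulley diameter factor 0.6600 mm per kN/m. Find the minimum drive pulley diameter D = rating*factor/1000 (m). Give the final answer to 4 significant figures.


D = 1551.7030 * 0.6600 / 1000
D = 1.024 m


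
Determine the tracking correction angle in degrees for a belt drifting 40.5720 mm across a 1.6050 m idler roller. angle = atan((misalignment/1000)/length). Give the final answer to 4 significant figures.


misalign_m = 40.5720 / 1000 = 0.040572 m
angle = atan(0.040572 / 1.6050)
angle = 1.448 deg


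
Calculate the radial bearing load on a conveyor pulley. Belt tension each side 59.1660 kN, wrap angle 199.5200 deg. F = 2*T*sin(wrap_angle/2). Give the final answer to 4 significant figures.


F = 2 * 59.1660 * sin(199.5200/2 deg)
F = 116.6 kN


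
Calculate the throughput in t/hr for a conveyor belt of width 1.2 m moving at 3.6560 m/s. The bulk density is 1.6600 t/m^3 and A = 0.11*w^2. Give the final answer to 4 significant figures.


A = 0.11 * 1.2^2 = 0.1584 m^2
C = 0.1584 * 3.6560 * 1.6600 * 3600
C = 3461 t/hr


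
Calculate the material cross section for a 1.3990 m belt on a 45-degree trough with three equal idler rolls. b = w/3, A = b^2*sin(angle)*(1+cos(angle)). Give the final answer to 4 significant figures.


b = 1.3990/3 = 0.466333 m
A = 0.466333^2 * sin(45 deg) * (1 + cos(45 deg))
A = 0.2625 m^2


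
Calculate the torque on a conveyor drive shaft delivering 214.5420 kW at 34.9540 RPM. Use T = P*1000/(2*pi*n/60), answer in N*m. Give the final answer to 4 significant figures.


omega = 2*pi*34.9540/60 = 3.66037 rad/s
T = 214.5420*1000 / 3.66037
T = 58610 N*m


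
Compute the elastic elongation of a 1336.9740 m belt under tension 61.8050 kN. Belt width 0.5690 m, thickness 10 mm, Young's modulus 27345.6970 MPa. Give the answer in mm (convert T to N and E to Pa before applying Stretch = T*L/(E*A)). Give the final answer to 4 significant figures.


A = 0.5690 * 0.01 = 0.00569 m^2
Stretch = 61.8050*1000 * 1336.9740 / (27345.6970e6 * 0.00569) * 1000
Stretch = 531.1 mm


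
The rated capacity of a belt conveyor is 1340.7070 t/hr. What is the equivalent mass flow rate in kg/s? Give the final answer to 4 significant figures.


m_dot = 1340.7070 * 1000 / 3600
m_dot = 372.4 kg/s


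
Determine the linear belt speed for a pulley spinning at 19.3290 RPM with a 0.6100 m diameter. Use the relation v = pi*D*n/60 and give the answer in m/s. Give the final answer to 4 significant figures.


v = pi * 0.6100 * 19.3290 / 60
v = 0.6174 m/s


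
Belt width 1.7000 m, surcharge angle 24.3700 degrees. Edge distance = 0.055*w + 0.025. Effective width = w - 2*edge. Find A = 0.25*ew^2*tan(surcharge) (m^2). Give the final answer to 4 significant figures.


edge = 0.055*1.7000 + 0.025 = 0.1185 m
ew = 1.7000 - 2*0.1185 = 1.463 m
A = 0.25 * 1.463^2 * tan(24.3700 deg)
A = 0.2424 m^2


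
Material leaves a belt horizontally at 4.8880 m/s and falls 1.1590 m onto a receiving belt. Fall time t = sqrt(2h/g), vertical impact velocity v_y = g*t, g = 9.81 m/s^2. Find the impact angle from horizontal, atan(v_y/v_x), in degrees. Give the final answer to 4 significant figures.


t = sqrt(2*1.1590/9.81) = 0.486096 s
v_y = 9.81 * 0.486096 = 4.7686 m/s
angle = atan(4.7686 / 4.8880) = 44.29 deg


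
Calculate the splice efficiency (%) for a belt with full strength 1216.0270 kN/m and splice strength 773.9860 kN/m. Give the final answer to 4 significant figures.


Eff = 773.9860 / 1216.0270 * 100
Eff = 63.65 %


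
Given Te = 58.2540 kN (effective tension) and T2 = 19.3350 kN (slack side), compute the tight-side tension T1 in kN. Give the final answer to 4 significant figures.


T1 = Te + T2 = 58.2540 + 19.3350
T1 = 77.59 kN


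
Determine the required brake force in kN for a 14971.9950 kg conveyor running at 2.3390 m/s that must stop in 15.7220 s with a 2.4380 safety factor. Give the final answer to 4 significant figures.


F = 14971.9950 * 2.3390 / 15.7220 * 2.4380 / 1000
F = 5.430 kN


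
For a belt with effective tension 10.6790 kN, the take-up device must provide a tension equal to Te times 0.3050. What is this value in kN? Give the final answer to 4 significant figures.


T_tu = 10.6790 * 0.3050
T_tu = 3.257 kN


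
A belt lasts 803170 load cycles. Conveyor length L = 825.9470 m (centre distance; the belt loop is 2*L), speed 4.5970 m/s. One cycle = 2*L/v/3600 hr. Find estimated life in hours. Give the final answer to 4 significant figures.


cycle_time = 2 * 825.9470 / 4.5970 / 3600 = 0.0998172 hr
life = 803170 * 0.0998172 = 80170 hours


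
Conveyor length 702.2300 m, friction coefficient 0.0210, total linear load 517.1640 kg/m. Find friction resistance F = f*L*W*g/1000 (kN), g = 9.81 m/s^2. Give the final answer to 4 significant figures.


F = 0.0210 * 702.2300 * 517.1640 * 9.81 / 1000
F = 74.82 kN


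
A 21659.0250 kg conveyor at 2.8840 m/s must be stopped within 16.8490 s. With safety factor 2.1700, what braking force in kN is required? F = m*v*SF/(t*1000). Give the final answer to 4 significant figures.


F = 21659.0250 * 2.8840 / 16.8490 * 2.1700 / 1000
F = 8.045 kN


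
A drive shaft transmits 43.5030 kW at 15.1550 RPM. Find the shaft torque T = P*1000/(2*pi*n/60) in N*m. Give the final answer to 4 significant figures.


omega = 2*pi*15.1550/60 = 1.58703 rad/s
T = 43.5030*1000 / 1.58703
T = 27410 N*m


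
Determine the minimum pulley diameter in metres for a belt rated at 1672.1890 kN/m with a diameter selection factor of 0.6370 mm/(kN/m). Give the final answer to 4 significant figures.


D = 1672.1890 * 0.6370 / 1000
D = 1.065 m


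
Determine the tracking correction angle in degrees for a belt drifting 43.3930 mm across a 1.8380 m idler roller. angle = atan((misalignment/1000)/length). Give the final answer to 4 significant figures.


misalign_m = 43.3930 / 1000 = 0.043393 m
angle = atan(0.043393 / 1.8380)
angle = 1.352 deg


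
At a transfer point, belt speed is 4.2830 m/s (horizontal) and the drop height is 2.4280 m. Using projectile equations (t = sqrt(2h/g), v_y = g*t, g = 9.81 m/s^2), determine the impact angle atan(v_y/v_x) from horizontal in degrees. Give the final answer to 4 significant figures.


t = sqrt(2*2.4280/9.81) = 0.703566 s
v_y = 9.81 * 0.703566 = 6.90198 m/s
angle = atan(6.90198 / 4.2830) = 58.18 deg


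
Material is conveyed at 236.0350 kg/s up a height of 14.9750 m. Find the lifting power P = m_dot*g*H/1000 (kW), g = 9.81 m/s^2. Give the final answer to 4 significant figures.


P = 236.0350 * 9.81 * 14.9750 / 1000
P = 34.67 kW


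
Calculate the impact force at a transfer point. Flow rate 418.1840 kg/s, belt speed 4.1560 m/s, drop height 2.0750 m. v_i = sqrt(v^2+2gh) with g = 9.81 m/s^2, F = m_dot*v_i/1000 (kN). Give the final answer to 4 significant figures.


v_i = sqrt(4.1560^2 + 2*9.81*2.0750) = 7.61471 m/s
F = 418.1840 * 7.61471 / 1000
F = 3.184 kN


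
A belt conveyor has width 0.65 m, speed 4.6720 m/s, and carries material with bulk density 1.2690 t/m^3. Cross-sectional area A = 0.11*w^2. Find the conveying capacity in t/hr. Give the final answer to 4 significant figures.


A = 0.11 * 0.65^2 = 0.046475 m^2
C = 0.046475 * 4.6720 * 1.2690 * 3600
C = 991.9 t/hr


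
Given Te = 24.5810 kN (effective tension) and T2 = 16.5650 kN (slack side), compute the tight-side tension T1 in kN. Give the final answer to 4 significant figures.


T1 = Te + T2 = 24.5810 + 16.5650
T1 = 41.15 kN


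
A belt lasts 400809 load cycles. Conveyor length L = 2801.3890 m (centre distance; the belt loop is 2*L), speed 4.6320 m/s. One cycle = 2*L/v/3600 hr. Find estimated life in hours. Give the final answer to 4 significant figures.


cycle_time = 2 * 2801.3890 / 4.6320 / 3600 = 0.335995 hr
life = 400809 * 0.335995 = 134700 hours


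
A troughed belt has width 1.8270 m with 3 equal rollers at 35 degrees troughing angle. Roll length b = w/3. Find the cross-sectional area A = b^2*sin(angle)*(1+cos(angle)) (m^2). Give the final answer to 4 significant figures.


b = 1.8270/3 = 0.609 m
A = 0.609^2 * sin(35 deg) * (1 + cos(35 deg))
A = 0.3870 m^2


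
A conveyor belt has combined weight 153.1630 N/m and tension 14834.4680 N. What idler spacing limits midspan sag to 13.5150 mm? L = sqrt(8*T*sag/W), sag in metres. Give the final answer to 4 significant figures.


sag = 13.5150/1000 = 0.013515 m
L = sqrt(8 * 14834.4680 * 0.013515 / 153.1630)
L = 3.236 m


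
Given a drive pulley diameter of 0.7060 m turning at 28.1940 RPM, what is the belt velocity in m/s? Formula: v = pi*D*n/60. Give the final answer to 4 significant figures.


v = pi * 0.7060 * 28.1940 / 60
v = 1.042 m/s


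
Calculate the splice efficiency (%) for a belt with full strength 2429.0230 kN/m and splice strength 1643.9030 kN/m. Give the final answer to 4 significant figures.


Eff = 1643.9030 / 2429.0230 * 100
Eff = 67.68 %


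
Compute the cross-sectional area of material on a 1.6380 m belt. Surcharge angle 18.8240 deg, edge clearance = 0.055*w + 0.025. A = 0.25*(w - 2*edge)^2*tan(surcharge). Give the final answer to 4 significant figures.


edge = 0.055*1.6380 + 0.025 = 0.11509 m
ew = 1.6380 - 2*0.11509 = 1.40782 m
A = 0.25 * 1.40782^2 * tan(18.8240 deg)
A = 0.1689 m^2


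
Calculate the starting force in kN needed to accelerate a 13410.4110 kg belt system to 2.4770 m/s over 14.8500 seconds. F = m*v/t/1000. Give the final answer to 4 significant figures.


F = 13410.4110 * 2.4770 / 14.8500 / 1000
F = 2.237 kN


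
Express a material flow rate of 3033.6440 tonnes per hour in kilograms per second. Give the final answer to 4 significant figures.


m_dot = 3033.6440 * 1000 / 3600
m_dot = 842.7 kg/s


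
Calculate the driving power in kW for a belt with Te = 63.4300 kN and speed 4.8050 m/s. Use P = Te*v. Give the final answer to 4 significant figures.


P = Te * v = 63.4300 * 4.8050
P = 304.8 kW


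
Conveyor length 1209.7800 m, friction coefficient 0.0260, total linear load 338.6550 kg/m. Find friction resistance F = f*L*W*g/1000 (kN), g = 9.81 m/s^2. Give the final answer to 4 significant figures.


F = 0.0260 * 1209.7800 * 338.6550 * 9.81 / 1000
F = 104.5 kN


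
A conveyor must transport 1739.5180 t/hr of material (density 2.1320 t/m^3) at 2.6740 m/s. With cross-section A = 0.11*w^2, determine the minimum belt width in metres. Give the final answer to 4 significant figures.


A_req = 1739.5180 / (2.6740 * 2.1320 * 3600) = 0.0847574 m^2
w = sqrt(0.0847574 / 0.11)
w = 0.8778 m


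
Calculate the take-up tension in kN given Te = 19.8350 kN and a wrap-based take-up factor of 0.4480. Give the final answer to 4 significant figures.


T_tu = 19.8350 * 0.4480
T_tu = 8.886 kN


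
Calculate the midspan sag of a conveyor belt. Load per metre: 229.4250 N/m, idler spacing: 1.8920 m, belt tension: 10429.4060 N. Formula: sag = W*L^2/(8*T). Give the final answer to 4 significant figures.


sag = 229.4250 * 1.8920^2 / (8 * 10429.4060)
sag = 0.009843 m


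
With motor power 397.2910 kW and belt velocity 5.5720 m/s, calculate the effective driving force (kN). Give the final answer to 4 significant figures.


Te = P / v = 397.2910 / 5.5720
Te = 71.30 kN


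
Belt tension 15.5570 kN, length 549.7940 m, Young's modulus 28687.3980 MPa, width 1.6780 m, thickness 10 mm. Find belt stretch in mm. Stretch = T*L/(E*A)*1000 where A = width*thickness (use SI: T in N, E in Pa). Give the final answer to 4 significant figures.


A = 1.6780 * 0.01 = 0.01678 m^2
Stretch = 15.5570*1000 * 549.7940 / (28687.3980e6 * 0.01678) * 1000
Stretch = 17.77 mm


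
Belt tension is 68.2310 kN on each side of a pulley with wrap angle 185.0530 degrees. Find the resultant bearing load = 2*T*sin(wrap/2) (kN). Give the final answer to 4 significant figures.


F = 2 * 68.2310 * sin(185.0530/2 deg)
F = 136.3 kN


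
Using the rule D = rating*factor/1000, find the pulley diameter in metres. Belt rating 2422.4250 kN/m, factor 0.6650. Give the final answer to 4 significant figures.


D = 2422.4250 * 0.6650 / 1000
D = 1.611 m


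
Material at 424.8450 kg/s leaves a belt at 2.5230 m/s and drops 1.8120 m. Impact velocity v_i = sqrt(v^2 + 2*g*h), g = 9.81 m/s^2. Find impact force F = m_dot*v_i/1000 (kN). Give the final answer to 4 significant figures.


v_i = sqrt(2.5230^2 + 2*9.81*1.8120) = 6.47433 m/s
F = 424.8450 * 6.47433 / 1000
F = 2.751 kN


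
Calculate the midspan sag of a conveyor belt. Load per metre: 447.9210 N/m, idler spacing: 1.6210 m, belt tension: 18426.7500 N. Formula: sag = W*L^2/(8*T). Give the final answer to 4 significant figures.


sag = 447.9210 * 1.6210^2 / (8 * 18426.7500)
sag = 0.007984 m


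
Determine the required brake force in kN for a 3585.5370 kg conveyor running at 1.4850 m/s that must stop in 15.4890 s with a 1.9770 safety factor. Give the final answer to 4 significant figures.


F = 3585.5370 * 1.4850 / 15.4890 * 1.9770 / 1000
F = 0.6796 kN
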